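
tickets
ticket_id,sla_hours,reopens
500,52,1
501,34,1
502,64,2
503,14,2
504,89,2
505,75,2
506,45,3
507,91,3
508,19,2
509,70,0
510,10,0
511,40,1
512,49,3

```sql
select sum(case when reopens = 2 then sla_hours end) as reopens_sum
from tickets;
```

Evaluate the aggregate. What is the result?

ticket_id=500: ✗
ticket_id=501: ✗
ticket_id=502: ✓ → 64
ticket_id=503: ✓ → 14
ticket_id=504: ✓ → 89
ticket_id=505: ✓ → 75
ticket_id=506: ✗
ticket_id=507: ✗
ticket_id=508: ✓ → 19
ticket_id=509: ✗
ticket_id=510: ✗
ticket_id=511: ✗
ticket_id=512: ✗
reopens_sum = 64 + 14 + 89 + 75 + 19 = 261

261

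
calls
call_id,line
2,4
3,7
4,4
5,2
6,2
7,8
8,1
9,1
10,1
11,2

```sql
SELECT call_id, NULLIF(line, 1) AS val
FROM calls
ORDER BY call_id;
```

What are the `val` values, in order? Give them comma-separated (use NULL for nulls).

call_id=2: line=4 vs 1: differ → 4
call_id=3: line=7 vs 1: differ → 7
call_id=4: line=4 vs 1: differ → 4
call_id=5: line=2 vs 1: differ → 2
call_id=6: line=2 vs 1: differ → 2
call_id=7: line=8 vs 1: differ → 8
call_id=8: line=1 vs 1: equal → NULL
call_id=9: line=1 vs 1: equal → NULL
call_id=10: line=1 vs 1: equal → NULL
call_id=11: line=2 vs 1: differ → 2

4, 7, 4, 2, 2, 8, NULL, NULL, NULL, 2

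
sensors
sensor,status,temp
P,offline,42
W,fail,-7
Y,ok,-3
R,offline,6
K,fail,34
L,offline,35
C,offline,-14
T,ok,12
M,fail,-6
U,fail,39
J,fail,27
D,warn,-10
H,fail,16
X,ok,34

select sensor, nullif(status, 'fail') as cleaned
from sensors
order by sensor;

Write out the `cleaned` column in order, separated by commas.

sensor=C: status=offline vs fail: differ → offline
sensor=D: status=warn vs fail: differ → warn
sensor=H: status=fail vs fail: equal → NULL
sensor=J: status=fail vs fail: equal → NULL
sensor=K: status=fail vs fail: equal → NULL
sensor=L: status=offline vs fail: differ → offline
sensor=M: status=fail vs fail: equal → NULL
sensor=P: status=offline vs fail: differ → offline
sensor=R: status=offline vs fail: differ → offline
sensor=T: status=ok vs fail: differ → ok
sensor=U: status=fail vs fail: equal → NULL
sensor=W: status=fail vs fail: equal → NULL
sensor=X: status=ok vs fail: differ → ok
sensor=Y: status=ok vs fail: differ → ok

offline, warn, NULL, NULL, NULL, offline, NULL, offline, offline, ok, NULL, NULL, ok, ok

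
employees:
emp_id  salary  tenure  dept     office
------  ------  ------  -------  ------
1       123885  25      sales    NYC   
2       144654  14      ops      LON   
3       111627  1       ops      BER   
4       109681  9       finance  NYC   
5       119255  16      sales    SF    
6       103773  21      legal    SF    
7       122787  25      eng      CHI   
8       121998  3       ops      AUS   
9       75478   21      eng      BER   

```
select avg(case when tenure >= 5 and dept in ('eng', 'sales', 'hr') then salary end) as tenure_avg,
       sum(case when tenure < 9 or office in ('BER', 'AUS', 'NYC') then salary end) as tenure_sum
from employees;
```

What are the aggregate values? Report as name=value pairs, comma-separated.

tenure_avg=110351.25, tenure_sum=542669

[tenure_avg: tenure >= 5 and dept in ('eng', 'sales', 'hr')]
emp_id=1: ✓ → 123885
emp_id=2: ✗
emp_id=3: ✗
emp_id=4: ✗
emp_id=5: ✓ → 119255
emp_id=6: ✗
emp_id=7: ✓ → 122787
emp_id=8: ✗
emp_id=9: ✓ → 75478
tenure_avg = (123885 + 119255 + 122787 + 75478) / 4 = 110351.25
—
[tenure_sum: tenure < 9 or office in ('BER', 'AUS', 'NYC')]
emp_id=1: ✓ → 123885
emp_id=2: ✗
emp_id=3: ✓ → 111627
emp_id=4: ✓ → 109681
emp_id=5: ✗
emp_id=6: ✗
emp_id=7: ✗
emp_id=8: ✓ → 121998
emp_id=9: ✓ → 75478
tenure_sum = 123885 + 111627 + 109681 + 121998 + 75478 = 542669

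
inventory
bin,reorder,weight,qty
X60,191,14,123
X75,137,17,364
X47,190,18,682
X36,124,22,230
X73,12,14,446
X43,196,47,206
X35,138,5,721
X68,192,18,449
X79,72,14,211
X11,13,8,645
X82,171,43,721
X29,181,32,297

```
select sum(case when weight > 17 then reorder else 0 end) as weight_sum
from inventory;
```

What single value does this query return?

1054

bin=X60: ✗
bin=X75: ✗
bin=X47: ✓ → 190
bin=X36: ✓ → 124
bin=X73: ✗
bin=X43: ✓ → 196
bin=X35: ✗
bin=X68: ✓ → 192
bin=X79: ✗
bin=X11: ✗
bin=X82: ✓ → 171
bin=X29: ✓ → 181
weight_sum = 190 + 124 + 196 + 192 + 171 + 181 = 1054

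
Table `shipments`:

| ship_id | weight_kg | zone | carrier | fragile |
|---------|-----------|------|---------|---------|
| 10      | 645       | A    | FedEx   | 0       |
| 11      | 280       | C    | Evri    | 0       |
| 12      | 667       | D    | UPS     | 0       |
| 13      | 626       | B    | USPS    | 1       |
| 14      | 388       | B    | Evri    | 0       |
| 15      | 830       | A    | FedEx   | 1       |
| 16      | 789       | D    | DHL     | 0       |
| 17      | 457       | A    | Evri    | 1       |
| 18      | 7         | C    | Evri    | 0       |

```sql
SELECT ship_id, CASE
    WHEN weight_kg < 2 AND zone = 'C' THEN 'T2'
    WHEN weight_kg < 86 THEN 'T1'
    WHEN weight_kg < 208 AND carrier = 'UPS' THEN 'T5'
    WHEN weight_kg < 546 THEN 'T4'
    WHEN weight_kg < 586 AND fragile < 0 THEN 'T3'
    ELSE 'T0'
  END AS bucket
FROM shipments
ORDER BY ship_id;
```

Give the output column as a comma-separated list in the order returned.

ship_id=10: ELSE → T0
ship_id=11: weight_kg < 546 → T4
ship_id=12: ELSE → T0
ship_id=13: ELSE → T0
ship_id=14: weight_kg < 546 → T4
ship_id=15: ELSE → T0
ship_id=16: ELSE → T0
ship_id=17: weight_kg < 546 → T4
ship_id=18: weight_kg < 86 → T1

T0, T4, T0, T0, T4, T0, T0, T4, T1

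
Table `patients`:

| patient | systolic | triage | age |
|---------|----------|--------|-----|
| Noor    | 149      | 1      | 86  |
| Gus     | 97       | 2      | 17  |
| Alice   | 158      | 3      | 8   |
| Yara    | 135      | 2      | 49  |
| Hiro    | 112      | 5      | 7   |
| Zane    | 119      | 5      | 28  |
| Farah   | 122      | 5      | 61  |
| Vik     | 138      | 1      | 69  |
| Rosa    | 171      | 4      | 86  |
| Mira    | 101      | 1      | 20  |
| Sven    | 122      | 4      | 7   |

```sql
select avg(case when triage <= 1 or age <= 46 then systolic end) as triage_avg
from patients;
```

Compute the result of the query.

124.5

patient=Noor: ✓ → 149
patient=Gus: ✓ → 97
patient=Alice: ✓ → 158
patient=Yara: ✗
patient=Hiro: ✓ → 112
patient=Zane: ✓ → 119
patient=Farah: ✗
patient=Vik: ✓ → 138
patient=Rosa: ✗
patient=Mira: ✓ → 101
patient=Sven: ✓ → 122
triage_avg = (149 + 97 + 158 + 112 + 119 + 138 + 101 + 122) / 8 = 124.5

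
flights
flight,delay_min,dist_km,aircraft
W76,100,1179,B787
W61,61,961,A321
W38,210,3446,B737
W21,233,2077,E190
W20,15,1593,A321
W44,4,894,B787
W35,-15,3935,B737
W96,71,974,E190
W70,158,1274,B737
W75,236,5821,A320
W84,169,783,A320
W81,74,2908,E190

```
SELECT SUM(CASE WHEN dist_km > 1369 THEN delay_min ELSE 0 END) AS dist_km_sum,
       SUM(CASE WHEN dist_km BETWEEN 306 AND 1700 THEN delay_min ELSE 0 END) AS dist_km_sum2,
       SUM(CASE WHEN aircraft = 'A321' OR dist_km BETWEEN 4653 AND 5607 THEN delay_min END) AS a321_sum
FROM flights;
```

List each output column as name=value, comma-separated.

[dist_km_sum: dist_km > 1369]
flight=W76: ✗
flight=W61: ✗
flight=W38: ✓ → 210
flight=W21: ✓ → 233
flight=W20: ✓ → 15
flight=W44: ✗
flight=W35: ✓ → -15
flight=W96: ✗
flight=W70: ✗
flight=W75: ✓ → 236
flight=W84: ✗
flight=W81: ✓ → 74
dist_km_sum = 210 + 233 + 15 + -15 + 236 + 74 = 753
—
[dist_km_sum2: dist_km BETWEEN 306 AND 1700]
flight=W76: ✓ → 100
flight=W61: ✓ → 61
flight=W38: ✗
flight=W21: ✗
flight=W20: ✓ → 15
flight=W44: ✓ → 4
flight=W35: ✗
flight=W96: ✓ → 71
flight=W70: ✓ → 158
flight=W75: ✗
flight=W84: ✓ → 169
flight=W81: ✗
dist_km_sum2 = 100 + 61 + 15 + 4 + 71 + 158 + 169 = 578
—
[a321_sum: aircraft = 'A321' OR dist_km BETWEEN 4653 AND 5607]
flight=W76: ✗
flight=W61: ✓ → 61
flight=W38: ✗
flight=W21: ✗
flight=W20: ✓ → 15
flight=W44: ✗
flight=W35: ✗
flight=W96: ✗
flight=W70: ✗
flight=W75: ✗
flight=W84: ✗
flight=W81: ✗
a321_sum = 61 + 15 = 76

dist_km_sum=753, dist_km_sum2=578, a321_sum=76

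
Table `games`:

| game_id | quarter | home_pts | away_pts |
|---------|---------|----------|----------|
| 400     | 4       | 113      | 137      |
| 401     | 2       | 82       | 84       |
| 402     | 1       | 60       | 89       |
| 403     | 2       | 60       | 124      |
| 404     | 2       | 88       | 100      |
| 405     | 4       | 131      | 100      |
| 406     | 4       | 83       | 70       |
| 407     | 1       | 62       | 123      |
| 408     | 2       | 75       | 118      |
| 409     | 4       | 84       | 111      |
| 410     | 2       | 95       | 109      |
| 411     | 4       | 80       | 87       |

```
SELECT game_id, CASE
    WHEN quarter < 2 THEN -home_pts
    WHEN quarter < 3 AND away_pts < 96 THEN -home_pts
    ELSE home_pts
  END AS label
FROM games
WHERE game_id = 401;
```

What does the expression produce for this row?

game_id = 401: quarter=2, home_pts=82, away_pts=84.
quarter < 2 → false
quarter < 3 AND away_pts < 96 → true → -82

-82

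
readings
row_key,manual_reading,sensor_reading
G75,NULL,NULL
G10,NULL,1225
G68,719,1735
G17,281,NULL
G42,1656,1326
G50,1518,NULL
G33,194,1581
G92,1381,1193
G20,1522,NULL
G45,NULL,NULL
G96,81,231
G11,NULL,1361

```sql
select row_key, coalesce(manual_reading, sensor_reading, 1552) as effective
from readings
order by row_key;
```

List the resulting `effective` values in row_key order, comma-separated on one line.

row_key=G10: manual_reading=NULL, sensor_reading=1225 → 1225
row_key=G11: manual_reading=NULL, sensor_reading=1361 → 1361
row_key=G17: manual_reading=281 → 281
row_key=G20: manual_reading=1522 → 1522
row_key=G33: manual_reading=194 → 194
row_key=G42: manual_reading=1656 → 1656
row_key=G45: manual_reading=NULL, sensor_reading=NULL, → literal 1552 → 1552
row_key=G50: manual_reading=1518 → 1518
row_key=G68: manual_reading=719 → 719
row_key=G75: manual_reading=NULL, sensor_reading=NULL, → literal 1552 → 1552
row_key=G92: manual_reading=1381 → 1381
row_key=G96: manual_reading=81 → 81

1225, 1361, 281, 1522, 194, 1656, 1552, 1518, 719, 1552, 1381, 81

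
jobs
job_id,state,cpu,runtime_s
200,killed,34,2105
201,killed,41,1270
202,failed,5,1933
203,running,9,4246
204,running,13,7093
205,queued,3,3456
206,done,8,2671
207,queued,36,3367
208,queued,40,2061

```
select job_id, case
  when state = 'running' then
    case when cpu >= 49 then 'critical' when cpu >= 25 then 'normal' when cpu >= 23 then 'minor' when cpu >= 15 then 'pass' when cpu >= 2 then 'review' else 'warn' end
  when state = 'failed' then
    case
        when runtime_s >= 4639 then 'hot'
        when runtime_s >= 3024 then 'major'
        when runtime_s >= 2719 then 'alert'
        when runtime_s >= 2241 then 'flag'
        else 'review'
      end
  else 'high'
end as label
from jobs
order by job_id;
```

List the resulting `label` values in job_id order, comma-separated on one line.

high, high, review, review, review, high, high, high, high

job_id=200: state='killed' → outer ELSE → high
job_id=201: state='killed' → outer ELSE → high
job_id=202: state='failed' → inner[ELSE] → review
job_id=203: state='running' → inner[cpu >= 2] → review
job_id=204: state='running' → inner[cpu >= 2] → review
job_id=205: state='queued' → outer ELSE → high
job_id=206: state='done' → outer ELSE → high
job_id=207: state='queued' → outer ELSE → high
job_id=208: state='queued' → outer ELSE → high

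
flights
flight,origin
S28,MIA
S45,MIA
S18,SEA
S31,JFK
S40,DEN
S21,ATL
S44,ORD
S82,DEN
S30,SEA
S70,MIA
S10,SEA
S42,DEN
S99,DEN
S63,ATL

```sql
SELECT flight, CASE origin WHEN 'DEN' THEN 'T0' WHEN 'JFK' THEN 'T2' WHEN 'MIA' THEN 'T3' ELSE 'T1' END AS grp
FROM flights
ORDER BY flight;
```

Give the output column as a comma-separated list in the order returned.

flight=S10: ELSE → T1
flight=S18: ELSE → T1
flight=S21: ELSE → T1
flight=S28: origin='MIA' → T3
flight=S30: ELSE → T1
flight=S31: origin='JFK' → T2
flight=S40: origin='DEN' → T0
flight=S42: origin='DEN' → T0
flight=S44: ELSE → T1
flight=S45: origin='MIA' → T3
flight=S63: ELSE → T1
flight=S70: origin='MIA' → T3
flight=S82: origin='DEN' → T0
flight=S99: origin='DEN' → T0

T1, T1, T1, T3, T1, T2, T0, T0, T1, T3, T1, T3, T0, T0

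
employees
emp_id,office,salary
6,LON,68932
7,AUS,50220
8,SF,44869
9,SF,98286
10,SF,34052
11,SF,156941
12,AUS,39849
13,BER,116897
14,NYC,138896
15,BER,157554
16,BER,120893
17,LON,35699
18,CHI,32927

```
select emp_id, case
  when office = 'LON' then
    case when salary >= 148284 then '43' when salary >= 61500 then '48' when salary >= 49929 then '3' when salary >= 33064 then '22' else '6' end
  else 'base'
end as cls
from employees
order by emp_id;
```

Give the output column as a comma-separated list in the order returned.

48, base, base, base, base, base, base, base, base, base, base, 22, base

emp_id=6: office='LON' → inner[salary >= 61500] → 48
emp_id=7: office='AUS' → outer ELSE → base
emp_id=8: office='SF' → outer ELSE → base
emp_id=9: office='SF' → outer ELSE → base
emp_id=10: office='SF' → outer ELSE → base
emp_id=11: office='SF' → outer ELSE → base
emp_id=12: office='AUS' → outer ELSE → base
emp_id=13: office='BER' → outer ELSE → base
emp_id=14: office='NYC' → outer ELSE → base
emp_id=15: office='BER' → outer ELSE → base
emp_id=16: office='BER' → outer ELSE → base
emp_id=17: office='LON' → inner[salary >= 33064] → 22
emp_id=18: office='CHI' → outer ELSE → base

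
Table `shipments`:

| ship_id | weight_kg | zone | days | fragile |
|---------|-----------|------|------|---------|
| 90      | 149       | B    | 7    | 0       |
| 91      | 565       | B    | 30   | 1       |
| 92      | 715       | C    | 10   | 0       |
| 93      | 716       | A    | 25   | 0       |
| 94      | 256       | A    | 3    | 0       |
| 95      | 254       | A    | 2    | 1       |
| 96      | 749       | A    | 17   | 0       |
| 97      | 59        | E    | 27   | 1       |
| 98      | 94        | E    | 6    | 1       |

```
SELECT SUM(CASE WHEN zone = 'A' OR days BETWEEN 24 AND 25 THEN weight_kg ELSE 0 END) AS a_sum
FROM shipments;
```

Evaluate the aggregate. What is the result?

1975

ship_id=90: ✗
ship_id=91: ✗
ship_id=92: ✗
ship_id=93: ✓ → 716
ship_id=94: ✓ → 256
ship_id=95: ✓ → 254
ship_id=96: ✓ → 749
ship_id=97: ✗
ship_id=98: ✗
a_sum = 716 + 256 + 254 + 749 = 1975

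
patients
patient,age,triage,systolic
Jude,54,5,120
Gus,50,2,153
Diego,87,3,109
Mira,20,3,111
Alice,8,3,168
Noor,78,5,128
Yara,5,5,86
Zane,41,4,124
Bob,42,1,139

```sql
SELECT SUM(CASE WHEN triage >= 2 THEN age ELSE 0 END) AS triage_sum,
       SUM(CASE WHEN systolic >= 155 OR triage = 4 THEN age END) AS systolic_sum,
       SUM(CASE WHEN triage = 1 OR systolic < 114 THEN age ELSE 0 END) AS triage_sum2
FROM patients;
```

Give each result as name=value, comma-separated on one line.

[triage_sum: triage >= 2]
patient=Jude: ✓ → 54
patient=Gus: ✓ → 50
patient=Diego: ✓ → 87
patient=Mira: ✓ → 20
patient=Alice: ✓ → 8
patient=Noor: ✓ → 78
patient=Yara: ✓ → 5
patient=Zane: ✓ → 41
patient=Bob: ✗
triage_sum = 54 + 50 + 87 + 20 + 8 + 78 + 5 + 41 = 343
—
[systolic_sum: systolic >= 155 OR triage = 4]
patient=Jude: ✗
patient=Gus: ✗
patient=Diego: ✗
patient=Mira: ✗
patient=Alice: ✓ → 8
patient=Noor: ✗
patient=Yara: ✗
patient=Zane: ✓ → 41
patient=Bob: ✗
systolic_sum = 8 + 41 = 49
—
[triage_sum2: triage = 1 OR systolic < 114]
patient=Jude: ✗
patient=Gus: ✗
patient=Diego: ✓ → 87
patient=Mira: ✓ → 20
patient=Alice: ✗
patient=Noor: ✗
patient=Yara: ✓ → 5
patient=Zane: ✗
patient=Bob: ✓ → 42
triage_sum2 = 87 + 20 + 5 + 42 = 154

triage_sum=343, systolic_sum=49, triage_sum2=154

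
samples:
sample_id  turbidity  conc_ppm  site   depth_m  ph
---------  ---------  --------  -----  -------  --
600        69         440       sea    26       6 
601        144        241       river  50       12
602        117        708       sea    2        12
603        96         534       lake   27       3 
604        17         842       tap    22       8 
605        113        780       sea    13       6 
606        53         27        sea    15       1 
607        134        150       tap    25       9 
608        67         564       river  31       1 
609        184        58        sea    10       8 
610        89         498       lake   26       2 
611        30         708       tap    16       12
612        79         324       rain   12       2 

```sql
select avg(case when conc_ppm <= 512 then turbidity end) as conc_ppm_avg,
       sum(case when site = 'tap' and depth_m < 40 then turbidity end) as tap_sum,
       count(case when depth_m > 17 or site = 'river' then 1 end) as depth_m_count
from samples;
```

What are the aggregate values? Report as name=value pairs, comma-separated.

conc_ppm_avg=107.4285714286, tap_sum=181, depth_m_count=7

[conc_ppm_avg: conc_ppm <= 512]
sample_id=600: ✓ → 69
sample_id=601: ✓ → 144
sample_id=602: ✗
sample_id=603: ✗
sample_id=604: ✗
sample_id=605: ✗
sample_id=606: ✓ → 53
sample_id=607: ✓ → 134
sample_id=608: ✗
sample_id=609: ✓ → 184
sample_id=610: ✓ → 89
sample_id=611: ✗
sample_id=612: ✓ → 79
conc_ppm_avg = (69 + 144 + 53 + 134 + 184 + 89 + 79) / 7 = 107.4285714286
—
[tap_sum: site = 'tap' and depth_m < 40]
sample_id=600: ✗
sample_id=601: ✗
sample_id=602: ✗
sample_id=603: ✗
sample_id=604: ✓ → 17
sample_id=605: ✗
sample_id=606: ✗
sample_id=607: ✓ → 134
sample_id=608: ✗
sample_id=609: ✗
sample_id=610: ✗
sample_id=611: ✓ → 30
sample_id=612: ✗
tap_sum = 17 + 134 + 30 = 181
—
[depth_m_count: depth_m > 17 or site = 'river']
sample_id=600: ✓ → 1
sample_id=601: ✓ → 1
sample_id=602: ✗
sample_id=603: ✓ → 1
sample_id=604: ✓ → 1
sample_id=605: ✗
sample_id=606: ✗
sample_id=607: ✓ → 1
sample_id=608: ✓ → 1
sample_id=609: ✗
sample_id=610: ✓ → 1
sample_id=611: ✗
sample_id=612: ✗
depth_m_count = COUNT(1, 1, 1, 1, 1, 1, 1) = 7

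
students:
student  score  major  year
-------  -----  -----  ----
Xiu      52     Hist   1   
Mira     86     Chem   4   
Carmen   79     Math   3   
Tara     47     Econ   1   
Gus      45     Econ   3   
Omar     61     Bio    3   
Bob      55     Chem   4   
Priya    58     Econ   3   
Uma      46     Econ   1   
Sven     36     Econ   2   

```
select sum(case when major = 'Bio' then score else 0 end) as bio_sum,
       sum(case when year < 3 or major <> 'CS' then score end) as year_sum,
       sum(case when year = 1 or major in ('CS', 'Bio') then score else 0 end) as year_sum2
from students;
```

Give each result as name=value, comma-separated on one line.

[bio_sum: major = 'Bio']
student=Xiu: ✗
student=Mira: ✗
student=Carmen: ✗
student=Tara: ✗
student=Gus: ✗
student=Omar: ✓ → 61
student=Bob: ✗
student=Priya: ✗
student=Uma: ✗
student=Sven: ✗
bio_sum = 61
—
[year_sum: year < 3 or major <> 'CS']
student=Xiu: ✓ → 52
student=Mira: ✓ → 86
student=Carmen: ✓ → 79
student=Tara: ✓ → 47
student=Gus: ✓ → 45
student=Omar: ✓ → 61
student=Bob: ✓ → 55
student=Priya: ✓ → 58
student=Uma: ✓ → 46
student=Sven: ✓ → 36
year_sum = 52 + 86 + 79 + 47 + 45 + 61 + 55 + 58 + 46 + 36 = 565
—
[year_sum2: year = 1 or major in ('CS', 'Bio')]
student=Xiu: ✓ → 52
student=Mira: ✗
student=Carmen: ✗
student=Tara: ✓ → 47
student=Gus: ✗
student=Omar: ✓ → 61
student=Bob: ✗
student=Priya: ✗
student=Uma: ✓ → 46
student=Sven: ✗
year_sum2 = 52 + 47 + 61 + 46 = 206

bio_sum=61, year_sum=565, year_sum2=206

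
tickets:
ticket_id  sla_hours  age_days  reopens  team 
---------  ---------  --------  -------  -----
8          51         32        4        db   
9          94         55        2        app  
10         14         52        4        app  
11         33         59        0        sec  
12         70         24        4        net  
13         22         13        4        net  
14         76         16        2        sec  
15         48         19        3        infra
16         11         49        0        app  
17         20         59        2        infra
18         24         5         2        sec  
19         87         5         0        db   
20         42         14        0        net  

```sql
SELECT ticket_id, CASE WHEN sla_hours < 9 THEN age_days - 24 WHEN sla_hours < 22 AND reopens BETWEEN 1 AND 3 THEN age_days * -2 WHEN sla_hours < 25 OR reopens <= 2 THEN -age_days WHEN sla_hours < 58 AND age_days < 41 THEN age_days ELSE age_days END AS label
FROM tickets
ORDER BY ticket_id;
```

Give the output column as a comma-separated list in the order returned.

32, -55, -52, -59, 24, -13, -16, 19, -49, -118, -5, -5, -14

ticket_id=8: sla_hours < 58 AND age_days < 41 → 32
ticket_id=9: sla_hours < 25 OR reopens <= 2 → -55
ticket_id=10: sla_hours < 25 OR reopens <= 2 → -52
ticket_id=11: sla_hours < 25 OR reopens <= 2 → -59
ticket_id=12: ELSE → 24
ticket_id=13: sla_hours < 25 OR reopens <= 2 → -13
ticket_id=14: sla_hours < 25 OR reopens <= 2 → -16
ticket_id=15: sla_hours < 58 AND age_days < 41 → 19
ticket_id=16: sla_hours < 25 OR reopens <= 2 → -49
ticket_id=17: sla_hours < 22 AND reopens BETWEEN 1 AND 3 → -118
ticket_id=18: sla_hours < 25 OR reopens <= 2 → -5
ticket_id=19: sla_hours < 25 OR reopens <= 2 → -5
ticket_id=20: sla_hours < 25 OR reopens <= 2 → -14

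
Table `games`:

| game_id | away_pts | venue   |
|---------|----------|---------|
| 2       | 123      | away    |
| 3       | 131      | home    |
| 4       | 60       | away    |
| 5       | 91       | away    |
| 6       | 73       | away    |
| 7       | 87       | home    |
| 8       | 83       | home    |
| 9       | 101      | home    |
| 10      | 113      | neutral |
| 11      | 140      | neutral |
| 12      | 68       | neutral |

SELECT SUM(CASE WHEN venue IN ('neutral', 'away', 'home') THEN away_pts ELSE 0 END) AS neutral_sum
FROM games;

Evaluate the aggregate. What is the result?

game_id=2: ✓ → 123
game_id=3: ✓ → 131
game_id=4: ✓ → 60
game_id=5: ✓ → 91
game_id=6: ✓ → 73
game_id=7: ✓ → 87
game_id=8: ✓ → 83
game_id=9: ✓ → 101
game_id=10: ✓ → 113
game_id=11: ✓ → 140
game_id=12: ✓ → 68
neutral_sum = 123 + 131 + 60 + 91 + 73 + 87 + 83 + 101 + 113 + 140 + 68 = 1070

1070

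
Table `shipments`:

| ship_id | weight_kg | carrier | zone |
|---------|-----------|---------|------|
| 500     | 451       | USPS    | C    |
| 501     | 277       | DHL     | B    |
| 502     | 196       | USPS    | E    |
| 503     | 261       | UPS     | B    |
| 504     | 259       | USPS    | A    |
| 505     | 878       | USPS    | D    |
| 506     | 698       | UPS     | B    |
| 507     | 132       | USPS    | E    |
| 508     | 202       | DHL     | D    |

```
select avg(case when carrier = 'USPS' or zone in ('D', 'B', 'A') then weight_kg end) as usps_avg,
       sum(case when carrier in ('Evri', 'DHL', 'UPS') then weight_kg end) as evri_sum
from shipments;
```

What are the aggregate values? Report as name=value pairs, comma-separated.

usps_avg=372.6666666667, evri_sum=1438

[usps_avg: carrier = 'USPS' or zone in ('D', 'B', 'A')]
ship_id=500: ✓ → 451
ship_id=501: ✓ → 277
ship_id=502: ✓ → 196
ship_id=503: ✓ → 261
ship_id=504: ✓ → 259
ship_id=505: ✓ → 878
ship_id=506: ✓ → 698
ship_id=507: ✓ → 132
ship_id=508: ✓ → 202
usps_avg = (451 + 277 + 196 + 261 + 259 + 878 + 698 + 132 + 202) / 9 = 372.6666666667
—
[evri_sum: carrier in ('Evri', 'DHL', 'UPS')]
ship_id=500: ✗
ship_id=501: ✓ → 277
ship_id=502: ✗
ship_id=503: ✓ → 261
ship_id=504: ✗
ship_id=505: ✗
ship_id=506: ✓ → 698
ship_id=507: ✗
ship_id=508: ✓ → 202
evri_sum = 277 + 261 + 698 + 202 = 1438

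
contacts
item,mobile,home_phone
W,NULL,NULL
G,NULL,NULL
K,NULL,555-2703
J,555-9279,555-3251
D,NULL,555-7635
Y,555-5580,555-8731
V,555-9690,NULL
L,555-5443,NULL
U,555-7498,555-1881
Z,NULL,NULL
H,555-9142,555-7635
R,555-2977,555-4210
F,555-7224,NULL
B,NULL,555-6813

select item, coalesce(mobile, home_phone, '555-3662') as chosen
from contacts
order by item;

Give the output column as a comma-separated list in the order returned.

item=B: mobile=NULL, home_phone=555-6813 → 555-6813
item=D: mobile=NULL, home_phone=555-7635 → 555-7635
item=F: mobile=555-7224 → 555-7224
item=G: mobile=NULL, home_phone=NULL, → literal 555-3662 → 555-3662
item=H: mobile=555-9142 → 555-9142
item=J: mobile=555-9279 → 555-9279
item=K: mobile=NULL, home_phone=555-2703 → 555-2703
item=L: mobile=555-5443 → 555-5443
item=R: mobile=555-2977 → 555-2977
item=U: mobile=555-7498 → 555-7498
item=V: mobile=555-9690 → 555-9690
item=W: mobile=NULL, home_phone=NULL, → literal 555-3662 → 555-3662
item=Y: mobile=555-5580 → 555-5580
item=Z: mobile=NULL, home_phone=NULL, → literal 555-3662 → 555-3662

555-6813, 555-7635, 555-7224, 555-3662, 555-9142, 555-9279, 555-2703, 555-5443, 555-2977, 555-7498, 555-9690, 555-3662, 555-5580, 555-3662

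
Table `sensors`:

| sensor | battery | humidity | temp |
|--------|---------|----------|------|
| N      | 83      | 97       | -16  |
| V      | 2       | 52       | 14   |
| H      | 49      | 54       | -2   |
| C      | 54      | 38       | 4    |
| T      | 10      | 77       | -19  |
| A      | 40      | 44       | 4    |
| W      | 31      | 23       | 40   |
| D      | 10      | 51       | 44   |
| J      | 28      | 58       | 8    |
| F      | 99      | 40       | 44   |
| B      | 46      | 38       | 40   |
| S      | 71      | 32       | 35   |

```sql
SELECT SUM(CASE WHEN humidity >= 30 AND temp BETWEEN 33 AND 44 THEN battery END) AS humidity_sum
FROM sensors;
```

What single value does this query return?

sensor=N: ✗
sensor=V: ✗
sensor=H: ✗
sensor=C: ✗
sensor=T: ✗
sensor=A: ✗
sensor=W: ✗
sensor=D: ✓ → 10
sensor=J: ✗
sensor=F: ✓ → 99
sensor=B: ✓ → 46
sensor=S: ✓ → 71
humidity_sum = 10 + 99 + 46 + 71 = 226

226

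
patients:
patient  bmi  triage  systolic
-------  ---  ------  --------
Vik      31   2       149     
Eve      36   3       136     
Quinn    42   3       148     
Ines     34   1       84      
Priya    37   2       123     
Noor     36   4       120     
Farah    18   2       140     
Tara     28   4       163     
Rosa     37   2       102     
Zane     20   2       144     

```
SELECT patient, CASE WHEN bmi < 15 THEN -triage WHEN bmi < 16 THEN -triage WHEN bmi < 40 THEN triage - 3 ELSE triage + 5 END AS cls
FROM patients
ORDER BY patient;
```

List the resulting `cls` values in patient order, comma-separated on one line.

patient=Eve: bmi < 40 → 0
patient=Farah: bmi < 40 → -1
patient=Ines: bmi < 40 → -2
patient=Noor: bmi < 40 → 1
patient=Priya: bmi < 40 → -1
patient=Quinn: ELSE → 8
patient=Rosa: bmi < 40 → -1
patient=Tara: bmi < 40 → 1
patient=Vik: bmi < 40 → -1
patient=Zane: bmi < 40 → -1

0, -1, -2, 1, -1, 8, -1, 1, -1, -1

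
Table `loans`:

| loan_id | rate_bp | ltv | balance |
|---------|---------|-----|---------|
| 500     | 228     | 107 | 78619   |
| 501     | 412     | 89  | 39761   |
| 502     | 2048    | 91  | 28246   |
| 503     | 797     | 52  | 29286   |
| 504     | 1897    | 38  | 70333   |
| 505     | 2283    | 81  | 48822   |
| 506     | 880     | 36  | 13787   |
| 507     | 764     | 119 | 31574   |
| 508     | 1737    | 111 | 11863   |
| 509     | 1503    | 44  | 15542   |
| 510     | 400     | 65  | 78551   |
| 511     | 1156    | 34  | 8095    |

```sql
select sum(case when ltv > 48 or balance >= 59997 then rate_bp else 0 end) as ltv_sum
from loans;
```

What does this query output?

10566

loan_id=500: ✓ → 228
loan_id=501: ✓ → 412
loan_id=502: ✓ → 2048
loan_id=503: ✓ → 797
loan_id=504: ✓ → 1897
loan_id=505: ✓ → 2283
loan_id=506: ✗
loan_id=507: ✓ → 764
loan_id=508: ✓ → 1737
loan_id=509: ✗
loan_id=510: ✓ → 400
loan_id=511: ✗
ltv_sum = 228 + 412 + 2048 + 797 + 1897 + 2283 + 764 + 1737 + 400 = 10566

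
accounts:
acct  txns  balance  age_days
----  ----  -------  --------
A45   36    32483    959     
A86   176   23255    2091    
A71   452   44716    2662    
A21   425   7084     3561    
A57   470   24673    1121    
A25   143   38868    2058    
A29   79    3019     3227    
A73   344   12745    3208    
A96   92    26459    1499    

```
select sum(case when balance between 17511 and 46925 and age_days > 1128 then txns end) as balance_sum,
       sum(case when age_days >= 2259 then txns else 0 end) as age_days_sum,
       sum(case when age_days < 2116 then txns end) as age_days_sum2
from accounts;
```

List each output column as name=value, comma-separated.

balance_sum=863, age_days_sum=1300, age_days_sum2=917

[balance_sum: balance between 17511 and 46925 and age_days > 1128]
acct=A45: ✗
acct=A86: ✓ → 176
acct=A71: ✓ → 452
acct=A21: ✗
acct=A57: ✗
acct=A25: ✓ → 143
acct=A29: ✗
acct=A73: ✗
acct=A96: ✓ → 92
balance_sum = 176 + 452 + 143 + 92 = 863
—
[age_days_sum: age_days >= 2259]
acct=A45: ✗
acct=A86: ✗
acct=A71: ✓ → 452
acct=A21: ✓ → 425
acct=A57: ✗
acct=A25: ✗
acct=A29: ✓ → 79
acct=A73: ✓ → 344
acct=A96: ✗
age_days_sum = 452 + 425 + 79 + 344 = 1300
—
[age_days_sum2: age_days < 2116]
acct=A45: ✓ → 36
acct=A86: ✓ → 176
acct=A71: ✗
acct=A21: ✗
acct=A57: ✓ → 470
acct=A25: ✓ → 143
acct=A29: ✗
acct=A73: ✗
acct=A96: ✓ → 92
age_days_sum2 = 36 + 176 + 470 + 143 + 92 = 917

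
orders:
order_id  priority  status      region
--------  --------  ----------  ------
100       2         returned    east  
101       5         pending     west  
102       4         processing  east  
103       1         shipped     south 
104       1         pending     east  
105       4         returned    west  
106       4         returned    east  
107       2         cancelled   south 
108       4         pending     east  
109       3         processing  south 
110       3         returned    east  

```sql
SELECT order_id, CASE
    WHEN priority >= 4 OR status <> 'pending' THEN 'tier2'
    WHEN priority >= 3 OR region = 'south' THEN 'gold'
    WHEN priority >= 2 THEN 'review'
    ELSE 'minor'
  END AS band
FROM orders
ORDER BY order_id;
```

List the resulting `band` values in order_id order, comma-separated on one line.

tier2, tier2, tier2, tier2, minor, tier2, tier2, tier2, tier2, tier2, tier2

order_id=100: priority >= 4 OR status <> 'pending' → tier2
order_id=101: priority >= 4 OR status <> 'pending' → tier2
order_id=102: priority >= 4 OR status <> 'pending' → tier2
order_id=103: priority >= 4 OR status <> 'pending' → tier2
order_id=104: ELSE → minor
order_id=105: priority >= 4 OR status <> 'pending' → tier2
order_id=106: priority >= 4 OR status <> 'pending' → tier2
order_id=107: priority >= 4 OR status <> 'pending' → tier2
order_id=108: priority >= 4 OR status <> 'pending' → tier2
order_id=109: priority >= 4 OR status <> 'pending' → tier2
order_id=110: priority >= 4 OR status <> 'pending' → tier2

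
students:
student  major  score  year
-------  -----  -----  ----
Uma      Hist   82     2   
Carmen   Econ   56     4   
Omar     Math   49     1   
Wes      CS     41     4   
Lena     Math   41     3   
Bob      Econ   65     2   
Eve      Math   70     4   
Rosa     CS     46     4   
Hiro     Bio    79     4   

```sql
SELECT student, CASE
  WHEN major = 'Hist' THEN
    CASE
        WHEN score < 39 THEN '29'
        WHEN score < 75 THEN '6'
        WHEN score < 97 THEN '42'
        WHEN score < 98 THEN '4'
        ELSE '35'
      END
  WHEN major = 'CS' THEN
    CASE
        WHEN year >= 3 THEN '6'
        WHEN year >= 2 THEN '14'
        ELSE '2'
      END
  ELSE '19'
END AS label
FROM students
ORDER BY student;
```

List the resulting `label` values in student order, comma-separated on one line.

student=Bob: major='Econ' → outer ELSE → 19
student=Carmen: major='Econ' → outer ELSE → 19
student=Eve: major='Math' → outer ELSE → 19
student=Hiro: major='Bio' → outer ELSE → 19
student=Lena: major='Math' → outer ELSE → 19
student=Omar: major='Math' → outer ELSE → 19
student=Rosa: major='CS' → inner[year >= 3] → 6
student=Uma: major='Hist' → inner[score < 97] → 42
student=Wes: major='CS' → inner[year >= 3] → 6

19, 19, 19, 19, 19, 19, 6, 42, 6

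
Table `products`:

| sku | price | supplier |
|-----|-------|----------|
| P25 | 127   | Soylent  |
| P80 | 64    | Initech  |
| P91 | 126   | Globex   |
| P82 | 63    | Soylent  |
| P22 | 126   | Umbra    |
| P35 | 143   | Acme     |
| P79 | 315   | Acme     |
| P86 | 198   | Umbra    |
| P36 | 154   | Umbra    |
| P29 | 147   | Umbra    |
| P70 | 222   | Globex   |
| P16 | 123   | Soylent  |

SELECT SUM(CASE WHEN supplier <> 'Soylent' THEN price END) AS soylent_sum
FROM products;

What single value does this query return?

1495

sku=P25: ✗
sku=P80: ✓ → 64
sku=P91: ✓ → 126
sku=P82: ✗
sku=P22: ✓ → 126
sku=P35: ✓ → 143
sku=P79: ✓ → 315
sku=P86: ✓ → 198
sku=P36: ✓ → 154
sku=P29: ✓ → 147
sku=P70: ✓ → 222
sku=P16: ✗
soylent_sum = 64 + 126 + 126 + 143 + 315 + 198 + 154 + 147 + 222 = 1495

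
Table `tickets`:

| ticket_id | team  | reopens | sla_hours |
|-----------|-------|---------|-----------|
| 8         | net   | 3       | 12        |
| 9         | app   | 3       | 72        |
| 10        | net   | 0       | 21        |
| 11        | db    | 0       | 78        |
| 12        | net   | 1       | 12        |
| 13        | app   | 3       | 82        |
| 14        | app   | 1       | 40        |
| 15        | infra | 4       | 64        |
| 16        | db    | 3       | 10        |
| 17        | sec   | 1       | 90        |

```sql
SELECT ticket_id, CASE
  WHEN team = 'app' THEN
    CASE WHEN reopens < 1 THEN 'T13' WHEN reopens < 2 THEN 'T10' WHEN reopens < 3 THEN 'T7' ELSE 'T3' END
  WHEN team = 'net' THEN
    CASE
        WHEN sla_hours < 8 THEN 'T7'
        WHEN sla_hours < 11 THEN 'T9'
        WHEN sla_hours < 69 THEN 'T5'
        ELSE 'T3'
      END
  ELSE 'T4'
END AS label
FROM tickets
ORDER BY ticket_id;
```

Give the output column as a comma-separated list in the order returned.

T5, T3, T5, T4, T5, T3, T10, T4, T4, T4

ticket_id=8: team='net' → inner[sla_hours < 69] → T5
ticket_id=9: team='app' → inner[ELSE] → T3
ticket_id=10: team='net' → inner[sla_hours < 69] → T5
ticket_id=11: team='db' → outer ELSE → T4
ticket_id=12: team='net' → inner[sla_hours < 69] → T5
ticket_id=13: team='app' → inner[ELSE] → T3
ticket_id=14: team='app' → inner[reopens < 2] → T10
ticket_id=15: team='infra' → outer ELSE → T4
ticket_id=16: team='db' → outer ELSE → T4
ticket_id=17: team='sec' → outer ELSE → T4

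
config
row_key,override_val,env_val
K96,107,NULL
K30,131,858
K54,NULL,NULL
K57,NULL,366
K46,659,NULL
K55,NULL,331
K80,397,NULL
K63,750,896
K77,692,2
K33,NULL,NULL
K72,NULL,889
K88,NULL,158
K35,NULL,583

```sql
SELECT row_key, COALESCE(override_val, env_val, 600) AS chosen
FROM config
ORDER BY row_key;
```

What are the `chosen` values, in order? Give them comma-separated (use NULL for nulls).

131, 600, 583, 659, 600, 331, 366, 750, 889, 692, 397, 158, 107

row_key=K30: override_val=131 → 131
row_key=K33: override_val=NULL, env_val=NULL, → literal 600 → 600
row_key=K35: override_val=NULL, env_val=583 → 583
row_key=K46: override_val=659 → 659
row_key=K54: override_val=NULL, env_val=NULL, → literal 600 → 600
row_key=K55: override_val=NULL, env_val=331 → 331
row_key=K57: override_val=NULL, env_val=366 → 366
row_key=K63: override_val=750 → 750
row_key=K72: override_val=NULL, env_val=889 → 889
row_key=K77: override_val=692 → 692
row_key=K80: override_val=397 → 397
row_key=K88: override_val=NULL, env_val=158 → 158
row_key=K96: override_val=107 → 107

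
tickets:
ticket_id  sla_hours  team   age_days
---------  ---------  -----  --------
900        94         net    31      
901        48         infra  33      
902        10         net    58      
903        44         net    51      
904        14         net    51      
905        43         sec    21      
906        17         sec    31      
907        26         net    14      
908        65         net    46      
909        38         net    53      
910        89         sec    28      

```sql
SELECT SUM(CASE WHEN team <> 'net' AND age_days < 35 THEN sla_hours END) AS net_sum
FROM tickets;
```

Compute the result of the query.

ticket_id=900: ✗
ticket_id=901: ✓ → 48
ticket_id=902: ✗
ticket_id=903: ✗
ticket_id=904: ✗
ticket_id=905: ✓ → 43
ticket_id=906: ✓ → 17
ticket_id=907: ✗
ticket_id=908: ✗
ticket_id=909: ✗
ticket_id=910: ✓ → 89
net_sum = 48 + 43 + 17 + 89 = 197

197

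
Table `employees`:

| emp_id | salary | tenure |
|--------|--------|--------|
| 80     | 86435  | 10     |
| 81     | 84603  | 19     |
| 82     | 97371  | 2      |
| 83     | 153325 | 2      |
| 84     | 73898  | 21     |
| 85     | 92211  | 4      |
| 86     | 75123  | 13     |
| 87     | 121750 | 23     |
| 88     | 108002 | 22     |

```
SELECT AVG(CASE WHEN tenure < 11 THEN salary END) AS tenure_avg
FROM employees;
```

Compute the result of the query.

emp_id=80: ✓ → 86435
emp_id=81: ✗
emp_id=82: ✓ → 97371
emp_id=83: ✓ → 153325
emp_id=84: ✗
emp_id=85: ✓ → 92211
emp_id=86: ✗
emp_id=87: ✗
emp_id=88: ✗
tenure_avg = (86435 + 97371 + 153325 + 92211) / 4 = 107335.5

107335.5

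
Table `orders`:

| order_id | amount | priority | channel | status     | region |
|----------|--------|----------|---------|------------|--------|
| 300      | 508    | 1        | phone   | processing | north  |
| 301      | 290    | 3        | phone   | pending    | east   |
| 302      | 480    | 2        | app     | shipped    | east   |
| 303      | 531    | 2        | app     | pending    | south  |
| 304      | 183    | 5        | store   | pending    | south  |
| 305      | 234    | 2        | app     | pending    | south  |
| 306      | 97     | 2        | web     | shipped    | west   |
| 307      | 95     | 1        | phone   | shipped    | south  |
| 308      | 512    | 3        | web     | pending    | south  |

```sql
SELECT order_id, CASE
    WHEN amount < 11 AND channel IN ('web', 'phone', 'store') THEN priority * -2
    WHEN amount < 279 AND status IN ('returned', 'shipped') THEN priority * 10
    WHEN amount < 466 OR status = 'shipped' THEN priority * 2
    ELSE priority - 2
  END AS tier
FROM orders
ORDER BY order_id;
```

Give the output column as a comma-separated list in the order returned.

-1, 6, 4, 0, 10, 4, 20, 10, 1

order_id=300: ELSE → -1
order_id=301: amount < 466 OR status = 'shipped' → 6
order_id=302: amount < 466 OR status = 'shipped' → 4
order_id=303: ELSE → 0
order_id=304: amount < 466 OR status = 'shipped' → 10
order_id=305: amount < 466 OR status = 'shipped' → 4
order_id=306: amount < 279 AND status IN ('returned', 'shipped') → 20
order_id=307: amount < 279 AND status IN ('returned', 'shipped') → 10
order_id=308: ELSE → 1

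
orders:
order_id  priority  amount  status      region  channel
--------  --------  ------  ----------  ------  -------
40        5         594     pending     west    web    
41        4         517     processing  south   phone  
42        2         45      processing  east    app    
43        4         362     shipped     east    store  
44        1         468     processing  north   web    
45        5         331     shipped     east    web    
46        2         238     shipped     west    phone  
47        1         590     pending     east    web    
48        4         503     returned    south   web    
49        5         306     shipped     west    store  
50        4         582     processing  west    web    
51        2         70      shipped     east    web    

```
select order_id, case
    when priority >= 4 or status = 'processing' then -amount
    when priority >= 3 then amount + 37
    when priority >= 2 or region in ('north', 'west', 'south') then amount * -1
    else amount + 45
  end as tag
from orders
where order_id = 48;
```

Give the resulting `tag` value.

-503

order_id = 48: priority=4, amount=503, status=returned, region=south, channel=web.
priority >= 4 or status = 'processing' → true → -503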